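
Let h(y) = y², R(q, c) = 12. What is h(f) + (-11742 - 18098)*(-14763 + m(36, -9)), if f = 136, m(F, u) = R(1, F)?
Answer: 440188336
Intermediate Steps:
m(F, u) = 12
h(f) + (-11742 - 18098)*(-14763 + m(36, -9)) = 136² + (-11742 - 18098)*(-14763 + 12) = 18496 - 29840*(-14751) = 18496 + 440169840 = 440188336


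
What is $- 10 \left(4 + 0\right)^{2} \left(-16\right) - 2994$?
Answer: $-434$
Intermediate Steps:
$- 10 \left(4 + 0\right)^{2} \left(-16\right) - 2994 = - 10 \cdot 4^{2} \left(-16\right) - 2994 = \left(-10\right) 16 \left(-16\right) - 2994 = \left(-160\right) \left(-16\right) - 2994 = 2560 - 2994 = -434$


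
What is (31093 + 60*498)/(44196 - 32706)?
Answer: 60973/11490 ≈ 5.3066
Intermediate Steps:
(31093 + 60*498)/(44196 - 32706) = (31093 + 29880)/11490 = 60973*(1/11490) = 60973/11490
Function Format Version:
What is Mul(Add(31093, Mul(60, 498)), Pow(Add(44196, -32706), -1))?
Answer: Rational(60973, 11490) ≈ 5.3066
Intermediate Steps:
Mul(Add(31093, Mul(60, 498)), Pow(Add(44196, -32706), -1)) = Mul(Add(31093, 29880), Pow(11490, -1)) = Mul(60973, Rational(1, 11490)) = Rational(60973, 11490)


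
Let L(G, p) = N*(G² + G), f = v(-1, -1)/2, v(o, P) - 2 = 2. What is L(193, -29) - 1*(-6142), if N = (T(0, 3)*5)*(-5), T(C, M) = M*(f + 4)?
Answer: -16842758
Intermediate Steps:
v(o, P) = 4 (v(o, P) = 2 + 2 = 4)
f = 2 (f = 4/2 = 4*(½) = 2)
T(C, M) = 6*M (T(C, M) = M*(2 + 4) = M*6 = 6*M)
N = -450 (N = ((6*3)*5)*(-5) = (18*5)*(-5) = 90*(-5) = -450)
L(G, p) = -450*G - 450*G² (L(G, p) = -450*(G² + G) = -450*(G + G²) = -450*G - 450*G²)
L(193, -29) - 1*(-6142) = -450*193*(1 + 193) - 1*(-6142) = -450*193*194 + 6142 = -16848900 + 6142 = -16842758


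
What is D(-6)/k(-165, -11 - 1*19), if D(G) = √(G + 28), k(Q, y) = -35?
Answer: -√22/35 ≈ -0.13401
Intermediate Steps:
D(G) = √(28 + G)
D(-6)/k(-165, -11 - 1*19) = √(28 - 6)/(-35) = √22*(-1/35) = -√22/35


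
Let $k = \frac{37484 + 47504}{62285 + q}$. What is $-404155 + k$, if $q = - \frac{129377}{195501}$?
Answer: $- \frac{1230309382601563}{3044162602} \approx -4.0415 \cdot 10^{5}$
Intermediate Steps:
$q = - \frac{129377}{195501}$ ($q = \left(-129377\right) \frac{1}{195501} = - \frac{129377}{195501} \approx -0.66177$)
$k = \frac{4153809747}{3044162602}$ ($k = \frac{37484 + 47504}{62285 - \frac{129377}{195501}} = \frac{84988}{\frac{12176650408}{195501}} = 84988 \cdot \frac{195501}{12176650408} = \frac{4153809747}{3044162602} \approx 1.3645$)
$-404155 + k = -404155 + \frac{4153809747}{3044162602} = - \frac{1230309382601563}{3044162602}$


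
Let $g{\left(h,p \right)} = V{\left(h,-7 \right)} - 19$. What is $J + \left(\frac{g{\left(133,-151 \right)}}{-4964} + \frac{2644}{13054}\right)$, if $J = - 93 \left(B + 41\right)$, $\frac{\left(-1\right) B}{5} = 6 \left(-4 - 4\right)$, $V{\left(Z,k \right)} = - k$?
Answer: $- \frac{211675822748}{8100007} \approx -26133.0$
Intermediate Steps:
$g{\left(h,p \right)} = -12$ ($g{\left(h,p \right)} = \left(-1\right) \left(-7\right) - 19 = 7 - 19 = -12$)
$B = 240$ ($B = - 5 \cdot 6 \left(-4 - 4\right) = - 5 \cdot 6 \left(-8\right) = \left(-5\right) \left(-48\right) = 240$)
$J = -26133$ ($J = - 93 \left(240 + 41\right) = \left(-93\right) 281 = -26133$)
$J + \left(\frac{g{\left(133,-151 \right)}}{-4964} + \frac{2644}{13054}\right) = -26133 + \left(- \frac{12}{-4964} + \frac{2644}{13054}\right) = -26133 + \left(\left(-12\right) \left(- \frac{1}{4964}\right) + 2644 \cdot \frac{1}{13054}\right) = -26133 + \left(\frac{3}{1241} + \frac{1322}{6527}\right) = -26133 + \frac{1660183}{8100007} = - \frac{211675822748}{8100007}$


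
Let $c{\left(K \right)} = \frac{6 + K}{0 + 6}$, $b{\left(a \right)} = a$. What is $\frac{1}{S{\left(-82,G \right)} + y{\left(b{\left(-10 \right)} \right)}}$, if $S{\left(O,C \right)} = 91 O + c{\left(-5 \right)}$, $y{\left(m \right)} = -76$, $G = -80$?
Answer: $- \frac{6}{45227} \approx -0.00013266$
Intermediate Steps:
$c{\left(K \right)} = 1 + \frac{K}{6}$ ($c{\left(K \right)} = \frac{6 + K}{6} = \left(6 + K\right) \frac{1}{6} = 1 + \frac{K}{6}$)
$S{\left(O,C \right)} = \frac{1}{6} + 91 O$ ($S{\left(O,C \right)} = 91 O + \left(1 + \frac{1}{6} \left(-5\right)\right) = 91 O + \left(1 - \frac{5}{6}\right) = 91 O + \frac{1}{6} = \frac{1}{6} + 91 O$)
$\frac{1}{S{\left(-82,G \right)} + y{\left(b{\left(-10 \right)} \right)}} = \frac{1}{\left(\frac{1}{6} + 91 \left(-82\right)\right) - 76} = \frac{1}{\left(\frac{1}{6} - 7462\right) - 76} = \frac{1}{- \frac{44771}{6} - 76} = \frac{1}{- \frac{45227}{6}} = - \frac{6}{45227}$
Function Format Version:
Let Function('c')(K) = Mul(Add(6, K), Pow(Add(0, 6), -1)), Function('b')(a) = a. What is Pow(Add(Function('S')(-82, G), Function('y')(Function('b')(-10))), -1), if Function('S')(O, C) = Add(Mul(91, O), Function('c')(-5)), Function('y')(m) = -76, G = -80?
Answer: Rational(-6, 45227) ≈ -0.00013266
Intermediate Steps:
Function('c')(K) = Add(1, Mul(Rational(1, 6), K)) (Function('c')(K) = Mul(Add(6, K), Pow(6, -1)) = Mul(Add(6, K), Rational(1, 6)) = Add(1, Mul(Rational(1, 6), K)))
Function('S')(O, C) = Add(Rational(1, 6), Mul(91, O)) (Function('S')(O, C) = Add(Mul(91, O), Add(1, Mul(Rational(1, 6), -5))) = Add(Mul(91, O), Add(1, Rational(-5, 6))) = Add(Mul(91, O), Rational(1, 6)) = Add(Rational(1, 6), Mul(91, O)))
Pow(Add(Function('S')(-82, G), Function('y')(Function('b')(-10))), -1) = Pow(Add(Add(Rational(1, 6), Mul(91, -82)), -76), -1) = Pow(Add(Add(Rational(1, 6), -7462), -76), -1) = Pow(Add(Rational(-44771, 6), -76), -1) = Pow(Rational(-45227, 6), -1) = Rational(-6, 45227)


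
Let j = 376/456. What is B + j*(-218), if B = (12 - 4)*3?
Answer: -8878/57 ≈ -155.75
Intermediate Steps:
j = 47/57 (j = 376*(1/456) = 47/57 ≈ 0.82456)
B = 24 (B = 8*3 = 24)
B + j*(-218) = 24 + (47/57)*(-218) = 24 - 10246/57 = -8878/57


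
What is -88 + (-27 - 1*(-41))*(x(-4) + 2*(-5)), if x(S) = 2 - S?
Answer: -144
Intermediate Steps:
-88 + (-27 - 1*(-41))*(x(-4) + 2*(-5)) = -88 + (-27 - 1*(-41))*((2 - 1*(-4)) + 2*(-5)) = -88 + (-27 + 41)*((2 + 4) - 10) = -88 + 14*(6 - 10) = -88 + 14*(-4) = -88 - 56 = -144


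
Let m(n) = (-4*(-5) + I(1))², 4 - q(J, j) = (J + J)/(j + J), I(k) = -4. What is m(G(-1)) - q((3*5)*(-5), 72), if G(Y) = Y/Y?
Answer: 302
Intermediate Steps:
q(J, j) = 4 - 2*J/(J + j) (q(J, j) = 4 - (J + J)/(j + J) = 4 - 2*J/(J + j))
G(Y) = 1
m(n) = 256 (m(n) = (-4*(-5) - 4)² = (20 - 4)² = 16² = 256)
m(G(-1)) - q((3*5)*(-5), 72) = 256 - 2*((3*5)*(-5) + 2*72)/((3*5)*(-5) + 72) = 256 - 2*(15*(-5) + 144)/(15*(-5) + 72) = 256 - 2*(-75 + 144)/(-75 + 72) = 256 - 2*69/(-3) = 256 - 2*(-1)*69/3 = 256 - 1*(-46) = 256 + 46 = 302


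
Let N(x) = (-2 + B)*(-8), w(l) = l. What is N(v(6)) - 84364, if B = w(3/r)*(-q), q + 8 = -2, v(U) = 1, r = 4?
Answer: -84408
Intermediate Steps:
q = -10 (q = -8 - 2 = -10)
B = 15/2 (B = (3/4)*(-1*(-10)) = (3*(1/4))*10 = (3/4)*10 = 15/2 ≈ 7.5000)
N(x) = -44 (N(x) = (-2 + 15/2)*(-8) = (11/2)*(-8) = -44)
N(v(6)) - 84364 = -44 - 84364 = -84408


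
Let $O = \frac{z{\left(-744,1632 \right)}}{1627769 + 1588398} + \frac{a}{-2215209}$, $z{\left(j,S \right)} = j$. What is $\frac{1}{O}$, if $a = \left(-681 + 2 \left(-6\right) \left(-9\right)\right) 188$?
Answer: $\frac{2374827361301}{114936752804} \approx 20.662$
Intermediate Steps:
$a = -107724$ ($a = \left(-681 - -108\right) 188 = \left(-681 + 108\right) 188 = \left(-573\right) 188 = -107724$)
$O = \frac{114936752804}{2374827361301}$ ($O = - \frac{744}{1627769 + 1588398} - \frac{107724}{-2215209} = - \frac{744}{3216167} - - \frac{35908}{738403} = \left(-744\right) \frac{1}{3216167} + \frac{35908}{738403} = - \frac{744}{3216167} + \frac{35908}{738403} = \frac{114936752804}{2374827361301} \approx 0.048398$)
$\frac{1}{O} = \frac{1}{\frac{114936752804}{2374827361301}} = \frac{2374827361301}{114936752804}$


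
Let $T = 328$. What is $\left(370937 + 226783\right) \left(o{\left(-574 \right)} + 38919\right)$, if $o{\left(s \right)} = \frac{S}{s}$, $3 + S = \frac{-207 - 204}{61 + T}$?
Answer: $\frac{2597114144470320}{111643} \approx 2.3263 \cdot 10^{10}$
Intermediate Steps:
$S = - \frac{1578}{389}$ ($S = -3 + \frac{-207 - 204}{61 + 328} = -3 - \frac{411}{389} = - \frac{1578}{389} \approx -4.0566$)
$o{\left(s \right)} = - \frac{1578}{389 s}$
$\left(370937 + 226783\right) \left(o{\left(-574 \right)} + 38919\right) = \left(370937 + 226783\right) \left(- \frac{1578}{389 \left(-574\right)} + 38919\right) = 597720 \left(\left(- \frac{1578}{389}\right) \left(- \frac{1}{574}\right) + 38919\right) = 597720 \left(\frac{789}{111643} + 38919\right) = 597720 \cdot \frac{4345034706}{111643} = \frac{2597114144470320}{111643}$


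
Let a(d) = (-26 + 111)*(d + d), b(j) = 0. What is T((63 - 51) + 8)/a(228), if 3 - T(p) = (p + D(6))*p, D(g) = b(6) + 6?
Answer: -517/38760 ≈ -0.013338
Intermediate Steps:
D(g) = 6 (D(g) = 0 + 6 = 6)
T(p) = 3 - p*(6 + p) (T(p) = 3 - (p + 6)*p = 3 - (6 + p)*p = 3 - p*(6 + p))
a(d) = 170*d (a(d) = 85*(2*d) = 170*d)
T((63 - 51) + 8)/a(228) = (3 - ((63 - 51) + 8)² - 6*((63 - 51) + 8))/((170*228)) = (3 - (12 + 8)² - 6*(12 + 8))/38760 = (3 - 1*20² - 6*20)*(1/38760) = (3 - 1*400 - 120)*(1/38760) = (3 - 400 - 120)*(1/38760) = -517*1/38760 = -517/38760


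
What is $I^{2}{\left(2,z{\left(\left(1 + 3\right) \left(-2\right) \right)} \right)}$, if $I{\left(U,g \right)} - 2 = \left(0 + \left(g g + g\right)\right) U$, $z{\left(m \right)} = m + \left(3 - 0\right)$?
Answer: $1764$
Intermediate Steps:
$z{\left(m \right)} = 3 + m$ ($z{\left(m \right)} = m + \left(3 + 0\right) = m + 3 = 3 + m$)
$I{\left(U,g \right)} = 2 + U \left(g + g^{2}\right)$ ($I{\left(U,g \right)} = 2 + \left(0 + \left(g g + g\right)\right) U = 2 + \left(0 + \left(g^{2} + g\right)\right) U = 2 + \left(0 + \left(g + g^{2}\right)\right) U = 2 + \left(g + g^{2}\right) U = 2 + U \left(g + g^{2}\right)$)
$I^{2}{\left(2,z{\left(\left(1 + 3\right) \left(-2\right) \right)} \right)} = \left(2 + 2 \left(3 + \left(1 + 3\right) \left(-2\right)\right) + 2 \left(3 + \left(1 + 3\right) \left(-2\right)\right)^{2}\right)^{2} = \left(2 + 2 \left(3 + 4 \left(-2\right)\right) + 2 \left(3 + 4 \left(-2\right)\right)^{2}\right)^{2} = \left(2 + 2 \left(3 - 8\right) + 2 \left(3 - 8\right)^{2}\right)^{2} = \left(2 + 2 \left(-5\right) + 2 \left(-5\right)^{2}\right)^{2} = \left(2 - 10 + 2 \cdot 25\right)^{2} = \left(2 - 10 + 50\right)^{2} = 42^{2} = 1764$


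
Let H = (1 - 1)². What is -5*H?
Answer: 0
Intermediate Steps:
H = 0 (H = 0² = 0)
-5*H = -5*0 = 0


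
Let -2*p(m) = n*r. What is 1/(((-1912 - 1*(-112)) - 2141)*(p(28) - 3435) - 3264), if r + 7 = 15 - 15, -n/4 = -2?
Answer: 1/13423723 ≈ 7.4495e-8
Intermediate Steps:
n = 8 (n = -4*(-2) = 8)
r = -7 (r = -7 + (15 - 15) = -7 + 0 = -7)
p(m) = 28 (p(m) = -4*(-7) = -1/2*(-56) = 28)
1/(((-1912 - 1*(-112)) - 2141)*(p(28) - 3435) - 3264) = 1/(((-1912 - 1*(-112)) - 2141)*(28 - 3435) - 3264) = 1/(((-1912 + 112) - 2141)*(-3407) - 3264) = 1/((-1800 - 2141)*(-3407) - 3264) = 1/(-3941*(-3407) - 3264) = 1/(13426987 - 3264) = 1/13423723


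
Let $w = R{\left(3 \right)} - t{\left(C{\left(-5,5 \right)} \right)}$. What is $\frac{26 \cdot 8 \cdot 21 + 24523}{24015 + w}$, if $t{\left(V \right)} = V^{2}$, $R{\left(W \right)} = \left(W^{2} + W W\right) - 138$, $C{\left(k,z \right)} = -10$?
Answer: $\frac{28891}{23795} \approx 1.2142$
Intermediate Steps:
$R{\left(W \right)} = -138 + 2 W^{2}$ ($R{\left(W \right)} = \left(W^{2} + W^{2}\right) - 138 = 2 W^{2} - 138 = -138 + 2 W^{2}$)
$w = -220$ ($w = \left(-138 + 2 \cdot 3^{2}\right) - \left(-10\right)^{2} = \left(-138 + 2 \cdot 9\right) - 100 = \left(-138 + 18\right) - 100 = -120 - 100 = -220$)
$\frac{26 \cdot 8 \cdot 21 + 24523}{24015 + w} = \frac{26 \cdot 8 \cdot 21 + 24523}{24015 - 220} = \frac{208 \cdot 21 + 24523}{23795} = \left(4368 + 24523\right) \frac{1}{23795} = 28891 \cdot \frac{1}{23795} = \frac{28891}{23795}$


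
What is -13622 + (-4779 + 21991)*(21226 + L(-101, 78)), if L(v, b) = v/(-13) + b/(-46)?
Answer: 8404955054/23 ≈ 3.6543e+8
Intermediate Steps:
L(v, b) = -v/13 - b/46 (L(v, b) = v*(-1/13) + b*(-1/46) = -v/13 - b/46)
-13622 + (-4779 + 21991)*(21226 + L(-101, 78)) = -13622 + (-4779 + 21991)*(21226 + (-1/13*(-101) - 1/46*78)) = -13622 + 17212*(21226 + (101/13 - 39/23)) = -13622 + 17212*(21226 + 1816/299) = -13622 + 17212*(6348390/299) = -13622 + 8405268360/23 = 8404955054/23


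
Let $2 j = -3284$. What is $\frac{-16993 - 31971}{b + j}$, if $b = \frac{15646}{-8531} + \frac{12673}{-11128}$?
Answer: $\frac{4648297845152}{156162155507} \approx 29.766$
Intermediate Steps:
$j = -1642$ ($j = \frac{1}{2} \left(-3284\right) = -1642$)
$b = - \frac{282222051}{94932968}$ ($b = 15646 \left(- \frac{1}{8531}\right) + 12673 \left(- \frac{1}{11128}\right) = - \frac{15646}{8531} - \frac{12673}{11128} = - \frac{282222051}{94932968} \approx -2.9729$)
$\frac{-16993 - 31971}{b + j} = \frac{-16993 - 31971}{- \frac{282222051}{94932968} - 1642} = - \frac{48964}{- \frac{156162155507}{94932968}} = \left(-48964\right) \left(- \frac{94932968}{156162155507}\right) = \frac{4648297845152}{156162155507}$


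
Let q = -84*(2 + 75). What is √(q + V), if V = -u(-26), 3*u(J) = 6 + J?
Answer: 2*I*√14538/3 ≈ 80.382*I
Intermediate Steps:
u(J) = 2 + J/3 (u(J) = (6 + J)/3 = 2 + J/3)
q = -6468 (q = -84*77 = -6468)
V = 20/3 (V = -(2 + (⅓)*(-26)) = -(2 - 26/3) = -1*(-20/3) = 20/3 ≈ 6.6667)
√(q + V) = √(-6468 + 20/3) = √(-19384/3) = 2*I*√14538/3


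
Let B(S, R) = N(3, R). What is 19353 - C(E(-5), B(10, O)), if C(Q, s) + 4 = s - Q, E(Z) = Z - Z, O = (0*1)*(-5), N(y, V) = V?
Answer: 19357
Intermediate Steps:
O = 0 (O = 0*(-5) = 0)
E(Z) = 0
B(S, R) = R
C(Q, s) = -4 + s - Q (C(Q, s) = -4 + (s - Q) = -4 + s - Q)
19353 - C(E(-5), B(10, O)) = 19353 - (-4 + 0 - 1*0) = 19353 - (-4 + 0 + 0) = 19353 - 1*(-4) = 19353 + 4 = 19357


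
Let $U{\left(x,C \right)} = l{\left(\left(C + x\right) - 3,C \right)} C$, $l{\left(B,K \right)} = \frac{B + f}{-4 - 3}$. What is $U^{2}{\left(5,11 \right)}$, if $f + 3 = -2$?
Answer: $\frac{7744}{49} \approx 158.04$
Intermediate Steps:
$f = -5$ ($f = -3 - 2 = -5$)
$l{\left(B,K \right)} = \frac{5}{7} - \frac{B}{7}$ ($l{\left(B,K \right)} = \frac{B - 5}{-4 - 3} = \frac{-5 + B}{-7} = \left(-5 + B\right) \left(- \frac{1}{7}\right) = \frac{5}{7} - \frac{B}{7}$)
$U{\left(x,C \right)} = C \left(\frac{8}{7} - \frac{C}{7} - \frac{x}{7}\right)$ ($U{\left(x,C \right)} = \left(\frac{5}{7} - \frac{\left(C + x\right) - 3}{7}\right) C = \left(\frac{5}{7} - \frac{-3 + C + x}{7}\right) C = \left(\frac{5}{7} - \left(- \frac{3}{7} + \frac{C}{7} + \frac{x}{7}\right)\right) C = \left(\frac{8}{7} - \frac{C}{7} - \frac{x}{7}\right) C = C \left(\frac{8}{7} - \frac{C}{7} - \frac{x}{7}\right)$)
$U^{2}{\left(5,11 \right)} = \left(\frac{1}{7} \cdot 11 \left(8 - 11 - 5\right)\right)^{2} = \left(\frac{1}{7} \cdot 11 \left(-8\right)\right)^{2} = \left(- \frac{88}{7}\right)^{2} = \frac{7744}{49}$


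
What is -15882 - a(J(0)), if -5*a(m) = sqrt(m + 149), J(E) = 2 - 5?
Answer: -15882 + sqrt(146)/5 ≈ -15880.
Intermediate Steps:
J(E) = -3
a(m) = -sqrt(149 + m)/5 (a(m) = -sqrt(m + 149)/5 = -sqrt(149 + m)/5)
-15882 - a(J(0)) = -15882 - (-1)*sqrt(149 - 3)/5 = -15882 - (-1)*sqrt(146)/5 = -15882 + sqrt(146)/5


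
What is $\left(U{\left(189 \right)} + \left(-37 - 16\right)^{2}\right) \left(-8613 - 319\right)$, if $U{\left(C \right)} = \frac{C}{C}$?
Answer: $-25098920$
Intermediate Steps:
$U{\left(C \right)} = 1$
$\left(U{\left(189 \right)} + \left(-37 - 16\right)^{2}\right) \left(-8613 - 319\right) = \left(1 + \left(-37 - 16\right)^{2}\right) \left(-8613 - 319\right) = \left(1 + \left(-53\right)^{2}\right) \left(-8932\right) = \left(1 + 2809\right) \left(-8932\right) = 2810 \left(-8932\right) = -25098920$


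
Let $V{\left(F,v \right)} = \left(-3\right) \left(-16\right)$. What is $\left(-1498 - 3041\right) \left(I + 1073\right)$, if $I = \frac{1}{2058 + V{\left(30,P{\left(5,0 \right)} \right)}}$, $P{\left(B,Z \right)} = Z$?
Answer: $- \frac{3418985107}{702} \approx -4.8704 \cdot 10^{6}$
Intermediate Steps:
$V{\left(F,v \right)} = 48$
$I = \frac{1}{2106}$ ($I = \frac{1}{2058 + 48} = \frac{1}{2106} \approx 0.00047483$)
$\left(-1498 - 3041\right) \left(I + 1073\right) = \left(-1498 - 3041\right) \left(\frac{1}{2106} + 1073\right) = \left(-1498 - 3041\right) \frac{2259739}{2106} = \left(-4539\right) \frac{2259739}{2106} = - \frac{3418985107}{702}$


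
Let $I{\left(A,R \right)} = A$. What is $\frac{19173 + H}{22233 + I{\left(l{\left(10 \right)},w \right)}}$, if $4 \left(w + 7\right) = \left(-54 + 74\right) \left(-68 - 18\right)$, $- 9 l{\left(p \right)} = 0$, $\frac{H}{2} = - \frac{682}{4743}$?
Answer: $\frac{2933425}{3401649} \approx 0.86235$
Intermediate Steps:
$H = - \frac{44}{153}$ ($H = 2 \left(- \frac{682}{4743}\right) = 2 \left(\left(-682\right) \frac{1}{4743}\right) = 2 \left(- \frac{22}{153}\right) = - \frac{44}{153} \approx -0.28758$)
$l{\left(p \right)} = 0$ ($l{\left(p \right)} = \left(- \frac{1}{9}\right) 0 = 0$)
$w = -437$ ($w = -7 + \frac{\left(-54 + 74\right) \left(-68 - 18\right)}{4} = -7 + \frac{20 \left(-86\right)}{4} = -7 + \frac{1}{4} \left(-1720\right) = -7 - 430 = -437$)
$\frac{19173 + H}{22233 + I{\left(l{\left(10 \right)},w \right)}} = \frac{19173 - \frac{44}{153}}{22233 + 0} = \frac{2933425}{153 \cdot 22233} = \frac{2933425}{153} \cdot \frac{1}{22233} = \frac{2933425}{3401649}$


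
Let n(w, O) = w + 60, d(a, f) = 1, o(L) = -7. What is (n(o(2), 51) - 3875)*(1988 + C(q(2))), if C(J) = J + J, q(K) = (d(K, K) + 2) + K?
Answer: -7636356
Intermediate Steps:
n(w, O) = 60 + w
q(K) = 3 + K (q(K) = (1 + 2) + K = 3 + K)
C(J) = 2*J
(n(o(2), 51) - 3875)*(1988 + C(q(2))) = ((60 - 7) - 3875)*(1988 + 2*(3 + 2)) = (53 - 3875)*(1988 + 2*5) = -3822*(1988 + 10) = -3822*1998 = -7636356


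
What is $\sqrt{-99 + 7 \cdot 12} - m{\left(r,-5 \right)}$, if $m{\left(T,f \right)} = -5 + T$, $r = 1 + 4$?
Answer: $i \sqrt{15} \approx 3.873 i$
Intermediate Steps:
$r = 5$
$\sqrt{-99 + 7 \cdot 12} - m{\left(r,-5 \right)} = \sqrt{-99 + 7 \cdot 12} - \left(-5 + 5\right) = \sqrt{-99 + 84} - 0 = \sqrt{-15} + 0 = i \sqrt{15} + 0 = i \sqrt{15}$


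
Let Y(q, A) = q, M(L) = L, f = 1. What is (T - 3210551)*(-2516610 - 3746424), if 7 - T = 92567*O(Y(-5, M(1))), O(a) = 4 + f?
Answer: 23006497571886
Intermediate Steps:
O(a) = 5 (O(a) = 4 + 1 = 5)
T = -462828 (T = 7 - 92567*5 = 7 - 1*462835 = 7 - 462835 = -462828)
(T - 3210551)*(-2516610 - 3746424) = (-462828 - 3210551)*(-2516610 - 3746424) = -3673379*(-6263034) = 23006497571886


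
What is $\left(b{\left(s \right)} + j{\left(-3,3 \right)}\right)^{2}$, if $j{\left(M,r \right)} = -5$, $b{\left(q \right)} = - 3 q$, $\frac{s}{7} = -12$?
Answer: $61009$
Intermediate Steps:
$s = -84$ ($s = 7 \left(-12\right) = -84$)
$\left(b{\left(s \right)} + j{\left(-3,3 \right)}\right)^{2} = \left(\left(-3\right) \left(-84\right) - 5\right)^{2} = \left(252 - 5\right)^{2} = 247^{2} = 61009$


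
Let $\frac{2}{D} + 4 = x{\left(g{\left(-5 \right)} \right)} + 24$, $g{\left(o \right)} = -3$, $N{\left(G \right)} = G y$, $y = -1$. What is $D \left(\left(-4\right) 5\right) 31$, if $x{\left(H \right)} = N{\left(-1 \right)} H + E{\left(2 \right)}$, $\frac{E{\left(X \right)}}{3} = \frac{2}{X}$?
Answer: $-62$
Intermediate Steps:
$N{\left(G \right)} = - G$ ($N{\left(G \right)} = G \left(-1\right) = - G$)
$E{\left(X \right)} = \frac{6}{X}$ ($E{\left(X \right)} = 3 \frac{2}{X} = \frac{6}{X}$)
$x{\left(H \right)} = 3 + H$ ($x{\left(H \right)} = \left(-1\right) \left(-1\right) H + \frac{6}{2} = 1 H + 6 \cdot \frac{1}{2} = H + 3 = 3 + H$)
$D = \frac{1}{10}$ ($D = \frac{2}{-4 + \left(\left(3 - 3\right) + 24\right)} = \frac{2}{-4 + \left(0 + 24\right)} = \frac{2}{-4 + 24} = \frac{2}{20} = 2 \cdot \frac{1}{20} = \frac{1}{10} \approx 0.1$)
$D \left(\left(-4\right) 5\right) 31 = \frac{\left(-4\right) 5}{10} \cdot 31 = \frac{1}{10} \left(-20\right) 31 = \left(-2\right) 31 = -62$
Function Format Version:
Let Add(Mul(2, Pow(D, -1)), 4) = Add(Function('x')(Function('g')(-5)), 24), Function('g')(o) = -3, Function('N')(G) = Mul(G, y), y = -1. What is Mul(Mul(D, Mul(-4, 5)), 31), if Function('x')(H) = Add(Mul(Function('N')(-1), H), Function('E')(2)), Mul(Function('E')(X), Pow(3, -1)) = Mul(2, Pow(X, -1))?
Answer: -62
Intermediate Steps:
Function('N')(G) = Mul(-1, G) (Function('N')(G) = Mul(G, -1) = Mul(-1, G))
Function('E')(X) = Mul(6, Pow(X, -1)) (Function('E')(X) = Mul(3, Mul(2, Pow(X, -1))) = Mul(6, Pow(X, -1)))
Function('x')(H) = Add(3, H) (Function('x')(H) = Add(Mul(Mul(-1, -1), H), Mul(6, Pow(2, -1))) = Add(Mul(1, H), Mul(6, Rational(1, 2))) = Add(H, 3) = Add(3, H))
D = Rational(1, 10) (D = Mul(2, Pow(Add(-4, Add(Add(3, -3), 24)), -1)) = Mul(2, Pow(Add(-4, Add(0, 24)), -1)) = Mul(2, Pow(Add(-4, 24), -1)) = Mul(2, Pow(20, -1)) = Mul(2, Rational(1, 20)) = Rational(1, 10) ≈ 0.10000)
Mul(Mul(D, Mul(-4, 5)), 31) = Mul(Mul(Rational(1, 10), Mul(-4, 5)), 31) = Mul(Mul(Rational(1, 10), -20), 31) = Mul(-2, 31) = -62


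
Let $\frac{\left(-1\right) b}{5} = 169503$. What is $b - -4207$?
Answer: $-843308$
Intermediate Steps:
$b = -847515$ ($b = \left(-5\right) 169503 = -847515$)
$b - -4207 = -847515 - -4207 = -847515 + 4207 = -843308$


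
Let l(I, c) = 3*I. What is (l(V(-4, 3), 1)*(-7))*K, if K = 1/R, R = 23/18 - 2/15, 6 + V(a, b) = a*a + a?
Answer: -11340/103 ≈ -110.10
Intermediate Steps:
V(a, b) = -6 + a + a**2 (V(a, b) = -6 + (a*a + a) = -6 + (a**2 + a) = -6 + (a + a**2) = -6 + a + a**2)
R = 103/90 (R = 23*(1/18) - 2*1/15 = 23/18 - 2/15 = 103/90 ≈ 1.1444)
K = 90/103 (K = 1/(103/90) = 90/103 ≈ 0.87379)
(l(V(-4, 3), 1)*(-7))*K = ((3*(-6 - 4 + (-4)**2))*(-7))*(90/103) = ((3*(-6 - 4 + 16))*(-7))*(90/103) = ((3*6)*(-7))*(90/103) = (18*(-7))*(90/103) = -126*90/103 = -11340/103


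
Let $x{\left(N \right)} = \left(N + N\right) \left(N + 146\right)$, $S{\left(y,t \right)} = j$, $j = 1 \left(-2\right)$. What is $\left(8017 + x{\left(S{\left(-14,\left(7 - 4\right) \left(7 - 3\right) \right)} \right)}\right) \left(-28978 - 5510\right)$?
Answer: $-256625208$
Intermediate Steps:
$j = -2$
$S{\left(y,t \right)} = -2$
$x{\left(N \right)} = 2 N \left(146 + N\right)$
$\left(8017 + x{\left(S{\left(-14,\left(7 - 4\right) \left(7 - 3\right) \right)} \right)}\right) \left(-28978 - 5510\right) = \left(8017 + 2 \left(-2\right) \left(146 - 2\right)\right) \left(-28978 - 5510\right) = \left(8017 + 2 \left(-2\right) 144\right) \left(-34488\right) = \left(8017 - 576\right) \left(-34488\right) = 7441 \left(-34488\right) = -256625208$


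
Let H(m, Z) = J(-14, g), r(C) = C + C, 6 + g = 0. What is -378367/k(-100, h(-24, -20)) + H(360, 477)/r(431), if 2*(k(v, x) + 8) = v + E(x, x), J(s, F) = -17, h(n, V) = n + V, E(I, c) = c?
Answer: 163075497/34480 ≈ 4729.6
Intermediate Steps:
g = -6 (g = -6 + 0 = -6)
h(n, V) = V + n
r(C) = 2*C
H(m, Z) = -17
k(v, x) = -8 + v/2 + x/2 (k(v, x) = -8 + (v + x)/2 = -8 + (v/2 + x/2) = -8 + v/2 + x/2)
-378367/k(-100, h(-24, -20)) + H(360, 477)/r(431) = -378367/(-8 + (½)*(-100) + (-20 - 24)/2) - 17/(2*431) = -378367/(-8 - 50 + (½)*(-44)) - 17/862 = -378367/(-8 - 50 - 22) - 17*1/862 = -378367/(-80) - 17/862 = -378367*(-1/80) - 17/862 = 378367/80 - 17/862 = 163075497/34480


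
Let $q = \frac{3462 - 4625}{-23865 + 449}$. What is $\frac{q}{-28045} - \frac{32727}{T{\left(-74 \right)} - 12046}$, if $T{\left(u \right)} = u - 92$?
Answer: $\frac{75675573901}{28238173960} \approx 2.6799$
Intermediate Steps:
$T{\left(u \right)} = -92 + u$
$q = \frac{1163}{23416}$ ($q = - \frac{1163}{-23416} = \left(-1163\right) \left(- \frac{1}{23416}\right) = \frac{1163}{23416} \approx 0.049667$)
$\frac{q}{-28045} - \frac{32727}{T{\left(-74 \right)} - 12046} = \frac{1163}{23416 \left(-28045\right)} - \frac{32727}{\left(-92 - 74\right) - 12046} = \frac{1163}{23416} \left(- \frac{1}{28045}\right) - \frac{32727}{-166 - 12046} = - \frac{1163}{656701720} - \frac{32727}{-12212} = - \frac{1163}{656701720} - - \frac{32727}{12212} = - \frac{1163}{656701720} + \frac{32727}{12212} = \frac{75675573901}{28238173960}$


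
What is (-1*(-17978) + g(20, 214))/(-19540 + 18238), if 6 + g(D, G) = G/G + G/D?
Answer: -25691/1860 ≈ -13.812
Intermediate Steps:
g(D, G) = -5 + G/D (g(D, G) = -6 + (G/G + G/D) = -6 + (1 + G/D) = -5 + G/D)
(-1*(-17978) + g(20, 214))/(-19540 + 18238) = (-1*(-17978) + (-5 + 214/20))/(-19540 + 18238) = (17978 + (-5 + 214*(1/20)))/(-1302) = (17978 + (-5 + 107/10))*(-1/1302) = (17978 + 57/10)*(-1/1302) = (179837/10)*(-1/1302) = -25691/1860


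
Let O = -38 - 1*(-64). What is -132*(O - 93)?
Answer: 8844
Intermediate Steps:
O = 26 (O = -38 + 64 = 26)
-132*(O - 93) = -132*(26 - 93) = -132*(-67) = 8844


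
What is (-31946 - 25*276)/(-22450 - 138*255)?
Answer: 19423/28820 ≈ 0.67394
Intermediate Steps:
(-31946 - 25*276)/(-22450 - 138*255) = (-31946 - 6900)/(-22450 - 35190) = -38846/(-57640) = -38846*(-1/57640) = 19423/28820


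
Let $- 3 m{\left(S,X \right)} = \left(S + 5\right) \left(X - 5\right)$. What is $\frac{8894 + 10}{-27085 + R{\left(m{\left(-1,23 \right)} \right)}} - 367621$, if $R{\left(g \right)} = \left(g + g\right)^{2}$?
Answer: $- \frac{9110024905}{24781} \approx -3.6762 \cdot 10^{5}$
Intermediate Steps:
$m{\left(S,X \right)} = - \frac{\left(-5 + X\right) \left(5 + S\right)}{3}$ ($m{\left(S,X \right)} = - \frac{\left(S + 5\right) \left(X - 5\right)}{3} = - \frac{\left(5 + S\right) \left(-5 + X\right)}{3} = - \frac{\left(-5 + X\right) \left(5 + S\right)}{3}$)
$R{\left(g \right)} = 4 g^{2}$ ($R{\left(g \right)} = \left(2 g\right)^{2} = 4 g^{2}$)
$\frac{8894 + 10}{-27085 + R{\left(m{\left(-1,23 \right)} \right)}} - 367621 = \frac{8894 + 10}{-27085 + 4 \left(\frac{25}{3} - \frac{115}{3} + \frac{5}{3} \left(-1\right) - \left(- \frac{1}{3}\right) 23\right)^{2}} - 367621 = \frac{8904}{-27085 + 4 \left(\frac{25}{3} - \frac{115}{3} - \frac{5}{3} + \frac{23}{3}\right)^{2}} - 367621 = \frac{8904}{-27085 + 4 \left(-24\right)^{2}} - 367621 = \frac{8904}{-27085 + 4 \cdot 576} - 367621 = \frac{8904}{-27085 + 2304} - 367621 = \frac{8904}{-24781} - 367621 = 8904 \left(- \frac{1}{24781}\right) - 367621 = - \frac{8904}{24781} - 367621 = - \frac{9110024905}{24781}$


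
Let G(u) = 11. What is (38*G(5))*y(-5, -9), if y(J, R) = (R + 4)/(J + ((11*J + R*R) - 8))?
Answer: -2090/13 ≈ -160.77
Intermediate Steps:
y(J, R) = (4 + R)/(-8 + R² + 12*J) (y(J, R) = (4 + R)/(J + ((11*J + R²) - 8)) = (4 + R)/(J + ((R² + 11*J) - 8)) = (4 + R)/(J + (-8 + R² + 11*J)) = (4 + R)/(-8 + R² + 12*J))
(38*G(5))*y(-5, -9) = (38*11)*((4 - 9)/(-8 + (-9)² + 12*(-5))) = 418*(-5/(-8 + 81 - 60)) = 418*(-5/13) = -2090/13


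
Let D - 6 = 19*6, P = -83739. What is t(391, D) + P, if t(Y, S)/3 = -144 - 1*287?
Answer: -85032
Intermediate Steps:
D = 120 (D = 6 + 19*6 = 6 + 114 = 120)
t(Y, S) = -1293 (t(Y, S) = 3*(-144 - 1*287) = 3*(-144 - 287) = 3*(-431) = -1293)
t(391, D) + P = -1293 - 83739 = -85032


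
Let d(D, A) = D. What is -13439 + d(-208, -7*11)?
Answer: -13647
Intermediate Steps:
-13439 + d(-208, -7*11) = -13439 - 208 = -13647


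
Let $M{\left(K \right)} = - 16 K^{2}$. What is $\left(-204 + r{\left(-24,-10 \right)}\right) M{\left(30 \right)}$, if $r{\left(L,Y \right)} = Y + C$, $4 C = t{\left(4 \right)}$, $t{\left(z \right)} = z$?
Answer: $3067200$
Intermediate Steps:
$C = 1$ ($C = \frac{1}{4} \cdot 4 = 1$)
$r{\left(L,Y \right)} = 1 + Y$ ($r{\left(L,Y \right)} = Y + 1 = 1 + Y$)
$\left(-204 + r{\left(-24,-10 \right)}\right) M{\left(30 \right)} = \left(-204 + \left(1 - 10\right)\right) \left(- 16 \cdot 30^{2}\right) = \left(-204 - 9\right) \left(\left(-16\right) 900\right) = \left(-213\right) \left(-14400\right) = 3067200$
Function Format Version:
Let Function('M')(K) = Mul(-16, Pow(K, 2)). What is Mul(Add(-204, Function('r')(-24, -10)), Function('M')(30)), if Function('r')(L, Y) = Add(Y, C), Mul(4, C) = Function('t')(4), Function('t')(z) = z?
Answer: 3067200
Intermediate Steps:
C = 1 (C = Mul(Rational(1, 4), 4) = 1)
Function('r')(L, Y) = Add(1, Y) (Function('r')(L, Y) = Add(Y, 1) = Add(1, Y))
Mul(Add(-204, Function('r')(-24, -10)), Function('M')(30)) = Mul(Add(-204, Add(1, -10)), Mul(-16, Pow(30, 2))) = Mul(Add(-204, -9), Mul(-16, 900)) = Mul(-213, -14400) = 3067200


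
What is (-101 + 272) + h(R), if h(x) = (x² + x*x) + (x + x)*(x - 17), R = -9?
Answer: 801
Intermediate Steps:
h(x) = 2*x² + 2*x*(-17 + x) (h(x) = (x² + x²) + (2*x)*(-17 + x) = 2*x² + 2*x*(-17 + x))
(-101 + 272) + h(R) = (-101 + 272) + 2*(-9)*(-17 + 2*(-9)) = 171 + 2*(-9)*(-17 - 18) = 171 + 2*(-9)*(-35) = 171 + 630 = 801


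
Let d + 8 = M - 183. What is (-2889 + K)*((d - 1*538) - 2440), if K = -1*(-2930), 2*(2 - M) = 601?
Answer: -284335/2 ≈ -1.4217e+5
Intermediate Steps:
M = -597/2 (M = 2 - ½*601 = 2 - 601/2 = -597/2 ≈ -298.50)
K = 2930
d = -979/2 (d = -8 + (-597/2 - 183) = -8 - 963/2 = -979/2 ≈ -489.50)
(-2889 + K)*((d - 1*538) - 2440) = (-2889 + 2930)*((-979/2 - 1*538) - 2440) = 41*((-979/2 - 538) - 2440) = 41*(-2055/2 - 2440) = 41*(-6935/2) = -284335/2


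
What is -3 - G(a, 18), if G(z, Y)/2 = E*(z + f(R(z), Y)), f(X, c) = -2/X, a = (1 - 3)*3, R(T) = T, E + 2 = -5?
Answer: -247/3 ≈ -82.333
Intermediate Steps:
E = -7 (E = -2 - 5 = -7)
a = -6 (a = -2*3 = -6)
G(z, Y) = -14*z + 28/z (G(z, Y) = 2*(-7*(z - 2/z)) = 2*(-7*z + 14/z) = -14*z + 28/z)
-3 - G(a, 18) = -3 - (-14*(-6) + 28/(-6)) = -3 - (84 + 28*(-⅙)) = -3 - (84 - 14/3) = -3 - 1*238/3 = -3 - 238/3 = -247/3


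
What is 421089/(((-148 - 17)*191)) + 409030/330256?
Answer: -21029431389/1734669640 ≈ -12.123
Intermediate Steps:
421089/(((-148 - 17)*191)) + 409030/330256 = 421089/((-165*191)) + 409030*(1/330256) = 421089/(-31515) + 204515/165128 = 421089*(-1/31515) + 204515/165128 = -140363/10505 + 204515/165128 = -21029431389/1734669640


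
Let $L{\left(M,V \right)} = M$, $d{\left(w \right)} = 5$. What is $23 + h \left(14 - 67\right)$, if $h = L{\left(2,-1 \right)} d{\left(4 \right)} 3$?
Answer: $-1567$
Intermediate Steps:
$h = 30$ ($h = 2 \cdot 5 \cdot 3 = 10 \cdot 3 = 30$)
$23 + h \left(14 - 67\right) = 23 + 30 \left(14 - 67\right) = 23 + 30 \left(-53\right) = 23 - 1590 = -1567$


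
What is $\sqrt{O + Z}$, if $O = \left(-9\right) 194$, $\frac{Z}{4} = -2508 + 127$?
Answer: $7 i \sqrt{230} \approx 106.16 i$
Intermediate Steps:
$Z = -9524$ ($Z = 4 \left(-2508 + 127\right) = 4 \left(-2381\right) = -9524$)
$O = -1746$
$\sqrt{O + Z} = \sqrt{-1746 - 9524} = \sqrt{-11270} = 7 i \sqrt{230}$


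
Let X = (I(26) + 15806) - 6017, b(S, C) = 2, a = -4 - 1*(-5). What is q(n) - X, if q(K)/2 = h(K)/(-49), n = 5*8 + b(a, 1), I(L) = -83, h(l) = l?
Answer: -67954/7 ≈ -9707.7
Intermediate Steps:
a = 1 (a = -4 + 5 = 1)
X = 9706 (X = (-83 + 15806) - 6017 = 15723 - 6017 = 9706)
n = 42 (n = 5*8 + 2 = 40 + 2 = 42)
q(K) = -2*K/49 (q(K) = 2*(K/(-49)) = 2*(K*(-1/49)) = 2*(-K/49) = -2*K/49)
q(n) - X = -2/49*42 - 1*9706 = -12/7 - 9706 = -67954/7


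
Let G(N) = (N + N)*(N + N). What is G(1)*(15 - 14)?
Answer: 4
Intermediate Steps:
G(N) = 4*N² (G(N) = (2*N)*(2*N) = 4*N²)
G(1)*(15 - 14) = (4*1²)*(15 - 14) = (4*1)*1 = 4*1 = 4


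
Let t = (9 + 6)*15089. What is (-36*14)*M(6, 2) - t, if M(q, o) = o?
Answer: -227343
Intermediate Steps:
t = 226335 (t = 15*15089 = 226335)
(-36*14)*M(6, 2) - t = -36*14*2 - 1*226335 = -504*2 - 226335 = -1008 - 226335 = -227343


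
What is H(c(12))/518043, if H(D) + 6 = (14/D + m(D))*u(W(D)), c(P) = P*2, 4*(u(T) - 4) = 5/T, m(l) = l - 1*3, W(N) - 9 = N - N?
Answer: 35999/223794576 ≈ 0.00016086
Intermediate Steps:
W(N) = 9 (W(N) = 9 + (N - N) = 9 + 0 = 9)
m(l) = -3 + l (m(l) = l - 3 = -3 + l)
u(T) = 4 + 5/(4*T) (u(T) = 4 + (5/T)/4 = 4 + 5/(4*T))
c(P) = 2*P
H(D) = -221/12 + 149*D/36 + 1043/(18*D) (H(D) = -6 + (14/D + (-3 + D))*(4 + (5/4)/9) = -6 + (-3 + D + 14/D)*(4 + (5/4)*(⅑)) = -6 + (-3 + D + 14/D)*(4 + 5/36) = -6 + (-3 + D + 14/D)*(149/36) = -6 + (-149/12 + 149*D/36 + 1043/(18*D)) = -221/12 + 149*D/36 + 1043/(18*D))
H(c(12))/518043 = ((2086 + (2*12)*(-663 + 149*(2*12)))/(36*((2*12))))/518043 = ((1/36)*(2086 + 24*(-663 + 149*24))/24)*(1/518043) = ((1/36)*(1/24)*(2086 + 24*(-663 + 3576)))*(1/518043) = ((1/36)*(1/24)*(2086 + 24*2913))*(1/518043) = ((1/36)*(1/24)*(2086 + 69912))*(1/518043) = ((1/36)*(1/24)*71998)*(1/518043) = (35999/432)*(1/518043) = 35999/223794576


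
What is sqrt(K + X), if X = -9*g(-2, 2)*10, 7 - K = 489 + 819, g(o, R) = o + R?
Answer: I*sqrt(1301) ≈ 36.069*I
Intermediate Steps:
g(o, R) = R + o
K = -1301 (K = 7 - (489 + 819) = 7 - 1*1308 = 7 - 1308 = -1301)
X = 0 (X = -9*(2 - 2)*10 = -9*0*10 = 0*10 = 0)
sqrt(K + X) = sqrt(-1301 + 0) = sqrt(-1301) = I*sqrt(1301)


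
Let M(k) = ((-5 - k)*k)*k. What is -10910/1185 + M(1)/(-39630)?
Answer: -14411873/1565385 ≈ -9.2066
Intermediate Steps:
M(k) = k**2*(-5 - k) (M(k) = (k*(-5 - k))*k = k**2*(-5 - k))
-10910/1185 + M(1)/(-39630) = -10910/1185 + (1**2*(-5 - 1*1))/(-39630) = -10910*1/1185 + (1*(-5 - 1))*(-1/39630) = -2182/237 + (1*(-6))*(-1/39630) = -2182/237 - 6*(-1/39630) = -2182/237 + 1/6605 = -14411873/1565385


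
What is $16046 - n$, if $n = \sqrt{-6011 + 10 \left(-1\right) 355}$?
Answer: $16046 - i \sqrt{9561} \approx 16046.0 - 97.78 i$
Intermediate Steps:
$n = i \sqrt{9561}$ ($n = \sqrt{-6011 - 3550} = \sqrt{-9561} = i \sqrt{9561} \approx 97.78 i$)
$16046 - n = 16046 - i \sqrt{9561}$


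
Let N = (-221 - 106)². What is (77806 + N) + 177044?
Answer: 361779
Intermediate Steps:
N = 106929 (N = (-327)² = 106929)
(77806 + N) + 177044 = (77806 + 106929) + 177044 = 184735 + 177044 = 361779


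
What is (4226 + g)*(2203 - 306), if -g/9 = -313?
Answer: 13360571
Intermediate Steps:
g = 2817 (g = -9*(-313) = 2817)
(4226 + g)*(2203 - 306) = (4226 + 2817)*(2203 - 306) = 7043*1897 = 13360571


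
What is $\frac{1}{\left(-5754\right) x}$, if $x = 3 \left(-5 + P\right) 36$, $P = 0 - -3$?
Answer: $\frac{1}{1242864} \approx 8.0459 \cdot 10^{-7}$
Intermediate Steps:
$P = 3$ ($P = 0 + 3 = 3$)
$x = -216$ ($x = 3 \left(-5 + 3\right) 36 = 3 \left(-2\right) 36 = \left(-6\right) 36 = -216$)
$\frac{1}{\left(-5754\right) x} = \frac{1}{\left(-5754\right) \left(-216\right)} = \frac{1}{1242864}$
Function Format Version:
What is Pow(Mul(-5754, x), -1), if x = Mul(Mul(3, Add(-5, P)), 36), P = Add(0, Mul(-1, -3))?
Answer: Rational(1, 1242864) ≈ 8.0459e-7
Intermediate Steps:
P = 3 (P = Add(0, 3) = 3)
x = -216 (x = Mul(Mul(3, Add(-5, 3)), 36) = Mul(Mul(3, -2), 36) = Mul(-6, 36) = -216)
Pow(Mul(-5754, x), -1) = Pow(Mul(-5754, -216), -1) = Pow(1242864, -1) = Rational(1, 1242864)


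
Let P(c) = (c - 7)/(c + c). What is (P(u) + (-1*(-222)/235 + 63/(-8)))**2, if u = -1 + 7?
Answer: 1564756249/31809600 ≈ 49.191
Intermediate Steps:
u = 6
P(c) = (-7 + c)/(2*c) (P(c) = (-7 + c)/((2*c)) = (-7 + c)*(1/(2*c)) = (-7 + c)/(2*c))
(P(u) + (-1*(-222)/235 + 63/(-8)))**2 = ((1/2)*(-7 + 6)/6 + (-1*(-222)/235 + 63/(-8)))**2 = ((1/2)*(1/6)*(-1) + (222*(1/235) + 63*(-1/8)))**2 = (-1/12 + (222/235 - 63/8))**2 = (-1/12 - 13029/1880)**2 = (-39557/5640)**2 = 1564756249/31809600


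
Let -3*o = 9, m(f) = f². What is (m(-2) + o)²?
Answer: 1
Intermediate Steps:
o = -3 (o = -⅓*9 = -3)
(m(-2) + o)² = ((-2)² - 3)² = (4 - 3)² = 1² = 1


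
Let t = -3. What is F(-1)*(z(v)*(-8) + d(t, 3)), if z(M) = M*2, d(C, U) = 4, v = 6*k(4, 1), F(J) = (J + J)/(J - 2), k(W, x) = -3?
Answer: 584/3 ≈ 194.67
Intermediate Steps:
F(J) = 2*J/(-2 + J) (F(J) = (2*J)/(-2 + J) = 2*J/(-2 + J))
v = -18 (v = 6*(-3) = -18)
z(M) = 2*M
F(-1)*(z(v)*(-8) + d(t, 3)) = (2*(-1)/(-2 - 1))*((2*(-18))*(-8) + 4) = (2*(-1)/(-3))*(-36*(-8) + 4) = (2*(-1)*(-⅓))*(288 + 4) = (⅔)*292 = 584/3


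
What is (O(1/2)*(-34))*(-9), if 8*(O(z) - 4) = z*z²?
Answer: 39321/32 ≈ 1228.8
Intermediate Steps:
O(z) = 4 + z³/8 (O(z) = 4 + (z*z²)/8 = 4 + z³/8)
(O(1/2)*(-34))*(-9) = ((4 + (1/2)³/8)*(-34))*(-9) = ((4 + (½)³/8)*(-34))*(-9) = ((4 + (⅛)*(⅛))*(-34))*(-9) = ((4 + 1/64)*(-34))*(-9) = ((257/64)*(-34))*(-9) = -4369/32*(-9) = 39321/32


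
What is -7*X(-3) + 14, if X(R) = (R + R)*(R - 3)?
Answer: -238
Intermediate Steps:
X(R) = 2*R*(-3 + R) (X(R) = (2*R)*(-3 + R) = 2*R*(-3 + R))
-7*X(-3) + 14 = -14*(-3)*(-3 - 3) + 14 = -14*(-3)*(-6) + 14 = -7*36 + 14 = -252 + 14 = -238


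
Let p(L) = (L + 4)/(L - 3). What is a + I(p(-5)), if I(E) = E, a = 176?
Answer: 1409/8 ≈ 176.13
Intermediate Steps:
p(L) = (4 + L)/(-3 + L)
a + I(p(-5)) = 176 + (4 - 5)/(-3 - 5) = 176 - 1/(-8) = 176 - 1/8*(-1) = 176 + 1/8 = 1409/8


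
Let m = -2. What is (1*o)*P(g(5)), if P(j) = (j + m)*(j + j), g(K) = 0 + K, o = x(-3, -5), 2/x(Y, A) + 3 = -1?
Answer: -15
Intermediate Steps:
x(Y, A) = -½ (x(Y, A) = 2/(-3 - 1) = 2/(-4) = 2*(-¼) = -½)
o = -½ ≈ -0.50000
g(K) = K
P(j) = 2*j*(-2 + j) (P(j) = (j - 2)*(j + j) = (-2 + j)*(2*j) = 2*j*(-2 + j))
(1*o)*P(g(5)) = (1*(-½))*(2*5*(-2 + 5)) = -5*3 = -½*30 = -15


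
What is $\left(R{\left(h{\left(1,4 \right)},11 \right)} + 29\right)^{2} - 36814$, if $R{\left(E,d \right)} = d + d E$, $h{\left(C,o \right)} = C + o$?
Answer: $-27789$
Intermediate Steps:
$R{\left(E,d \right)} = d + E d$
$\left(R{\left(h{\left(1,4 \right)},11 \right)} + 29\right)^{2} - 36814 = \left(11 \left(1 + \left(1 + 4\right)\right) + 29\right)^{2} - 36814 = \left(11 \left(1 + 5\right) + 29\right)^{2} - 36814 = \left(11 \cdot 6 + 29\right)^{2} - 36814 = \left(66 + 29\right)^{2} - 36814 = 95^{2} - 36814 = 9025 - 36814 = -27789$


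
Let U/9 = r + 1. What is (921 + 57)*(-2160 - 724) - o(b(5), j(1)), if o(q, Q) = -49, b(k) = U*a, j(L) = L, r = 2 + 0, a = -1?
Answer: -2820503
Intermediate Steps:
r = 2
U = 27 (U = 9*(2 + 1) = 9*3 = 27)
b(k) = -27 (b(k) = 27*(-1) = -27)
(921 + 57)*(-2160 - 724) - o(b(5), j(1)) = (921 + 57)*(-2160 - 724) - 1*(-49) = 978*(-2884) + 49 = -2820552 + 49 = -2820503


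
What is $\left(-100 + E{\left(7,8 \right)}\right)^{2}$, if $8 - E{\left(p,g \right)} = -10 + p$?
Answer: $7921$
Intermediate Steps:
$E{\left(p,g \right)} = 18 - p$ ($E{\left(p,g \right)} = 8 - \left(-10 + p\right) = 18 - p$)
$\left(-100 + E{\left(7,8 \right)}\right)^{2} = \left(-100 + \left(18 - 7\right)\right)^{2} = \left(-100 + 11\right)^{2} = \left(-89\right)^{2} = 7921$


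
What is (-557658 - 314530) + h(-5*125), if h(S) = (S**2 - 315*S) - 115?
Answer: -284803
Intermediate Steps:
h(S) = -115 + S**2 - 315*S
(-557658 - 314530) + h(-5*125) = (-557658 - 314530) + (-115 + (-5*125)**2 - (-1575)*125) = -872188 + (-115 + (-625)**2 - 315*(-625)) = -872188 + (-115 + 390625 + 196875) = -872188 + 587385 = -284803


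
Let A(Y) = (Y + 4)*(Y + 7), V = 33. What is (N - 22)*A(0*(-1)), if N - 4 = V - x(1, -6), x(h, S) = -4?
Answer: 532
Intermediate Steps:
A(Y) = (4 + Y)*(7 + Y)
N = 41 (N = 4 + (33 - 1*(-4)) = 4 + (33 + 4) = 4 + 37 = 41)
(N - 22)*A(0*(-1)) = (41 - 22)*(28 + (0*(-1))² + 11*(0*(-1))) = 19*(28 + 0² + 11*0) = 19*(28 + 0 + 0) = 19*28 = 532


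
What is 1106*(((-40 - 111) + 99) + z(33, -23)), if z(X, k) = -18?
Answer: -77420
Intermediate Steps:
1106*(((-40 - 111) + 99) + z(33, -23)) = 1106*(((-40 - 111) + 99) - 18) = 1106*((-151 + 99) - 18) = 1106*(-52 - 18) = 1106*(-70) = -77420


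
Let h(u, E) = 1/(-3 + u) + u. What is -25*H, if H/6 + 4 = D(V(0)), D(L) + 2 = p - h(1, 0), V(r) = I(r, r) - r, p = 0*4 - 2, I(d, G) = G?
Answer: 1275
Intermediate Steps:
h(u, E) = u + 1/(-3 + u)
p = -2 (p = 0 - 2 = -2)
V(r) = 0 (V(r) = r - r = 0)
D(L) = -9/2 (D(L) = -2 + (-2 - (1 + 1² - 3*1)/(-3 + 1)) = -2 + (-2 - (1 + 1 - 3)/(-2)) = -2 + (-2 - (-1)*(-1)/2) = -2 + (-2 - 1*½) = -2 + (-2 - ½) = -2 - 5/2 = -9/2)
H = -51 (H = -24 + 6*(-9/2) = -24 - 27 = -51)
-25*H = -25*(-51) = 1275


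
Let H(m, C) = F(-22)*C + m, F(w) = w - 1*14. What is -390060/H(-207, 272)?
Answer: 3940/101 ≈ 39.010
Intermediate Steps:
F(w) = -14 + w (F(w) = w - 14 = -14 + w)
H(m, C) = m - 36*C (H(m, C) = (-14 - 22)*C + m = -36*C + m = m - 36*C)
-390060/H(-207, 272) = -390060/(-207 - 36*272) = -390060/(-207 - 9792) = -390060/(-9999) = -390060*(-1/9999) = 3940/101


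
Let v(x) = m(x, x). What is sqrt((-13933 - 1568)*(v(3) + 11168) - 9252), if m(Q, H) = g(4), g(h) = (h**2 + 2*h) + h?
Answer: 12*I*sqrt(1205267) ≈ 13174.0*I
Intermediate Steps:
g(h) = h**2 + 3*h
m(Q, H) = 28 (m(Q, H) = 4*(3 + 4) = 4*7 = 28)
v(x) = 28
sqrt((-13933 - 1568)*(v(3) + 11168) - 9252) = sqrt((-13933 - 1568)*(28 + 11168) - 9252) = sqrt(-15501*11196 - 9252) = sqrt(-173549196 - 9252) = sqrt(-173558448) = 12*I*sqrt(1205267)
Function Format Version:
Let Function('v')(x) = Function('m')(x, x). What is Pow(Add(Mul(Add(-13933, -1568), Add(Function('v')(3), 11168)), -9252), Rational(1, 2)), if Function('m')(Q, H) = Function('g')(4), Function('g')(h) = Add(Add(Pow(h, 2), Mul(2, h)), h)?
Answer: Mul(12, I, Pow(1205267, Rational(1, 2))) ≈ Mul(13174., I)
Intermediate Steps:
Function('g')(h) = Add(Pow(h, 2), Mul(3, h))
Function('m')(Q, H) = 28 (Function('m')(Q, H) = Mul(4, Add(3, 4)) = Mul(4, 7) = 28)
Function('v')(x) = 28
Pow(Add(Mul(Add(-13933, -1568), Add(Function('v')(3), 11168)), -9252), Rational(1, 2)) = Pow(Add(Mul(Add(-13933, -1568), Add(28, 11168)), -9252), Rational(1, 2)) = Pow(Add(Mul(-15501, 11196), -9252), Rational(1, 2)) = Pow(Add(-173549196, -9252), Rational(1, 2)) = Pow(-173558448, Rational(1, 2)) = Mul(12, I, Pow(1205267, Rational(1, 2)))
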